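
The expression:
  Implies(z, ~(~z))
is always true.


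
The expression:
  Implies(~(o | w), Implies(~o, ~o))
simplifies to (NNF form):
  True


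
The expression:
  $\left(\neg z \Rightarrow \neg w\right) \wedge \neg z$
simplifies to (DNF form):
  $\neg w \wedge \neg z$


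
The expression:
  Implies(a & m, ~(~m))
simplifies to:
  True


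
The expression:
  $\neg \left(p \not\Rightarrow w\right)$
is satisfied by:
  {w: True, p: False}
  {p: False, w: False}
  {p: True, w: True}


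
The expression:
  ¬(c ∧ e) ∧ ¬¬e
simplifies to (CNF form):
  e ∧ ¬c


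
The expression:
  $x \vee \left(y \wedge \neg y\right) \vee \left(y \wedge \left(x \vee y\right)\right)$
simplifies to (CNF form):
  $x \vee y$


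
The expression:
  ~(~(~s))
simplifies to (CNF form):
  ~s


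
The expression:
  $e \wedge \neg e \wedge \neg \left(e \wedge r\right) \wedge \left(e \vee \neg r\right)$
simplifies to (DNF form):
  $\text{False}$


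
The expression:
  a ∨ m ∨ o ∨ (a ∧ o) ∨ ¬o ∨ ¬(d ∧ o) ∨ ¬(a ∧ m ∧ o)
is always true.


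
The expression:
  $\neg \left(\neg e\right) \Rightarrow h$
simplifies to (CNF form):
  $h \vee \neg e$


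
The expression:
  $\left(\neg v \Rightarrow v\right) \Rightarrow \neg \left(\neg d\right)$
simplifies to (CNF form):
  $d \vee \neg v$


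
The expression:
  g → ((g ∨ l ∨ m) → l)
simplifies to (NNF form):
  l ∨ ¬g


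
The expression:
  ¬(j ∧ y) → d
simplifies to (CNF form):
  (d ∨ j) ∧ (d ∨ y)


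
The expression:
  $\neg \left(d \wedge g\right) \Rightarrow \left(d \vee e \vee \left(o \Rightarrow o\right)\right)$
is always true.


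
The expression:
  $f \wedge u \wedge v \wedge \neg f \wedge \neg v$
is never true.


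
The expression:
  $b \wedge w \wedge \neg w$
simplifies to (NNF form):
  $\text{False}$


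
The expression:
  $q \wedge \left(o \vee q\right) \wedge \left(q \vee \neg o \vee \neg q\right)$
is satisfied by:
  {q: True}


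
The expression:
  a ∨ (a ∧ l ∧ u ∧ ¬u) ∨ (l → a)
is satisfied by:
  {a: True, l: False}
  {l: False, a: False}
  {l: True, a: True}


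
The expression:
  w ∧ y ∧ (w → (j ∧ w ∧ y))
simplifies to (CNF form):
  j ∧ w ∧ y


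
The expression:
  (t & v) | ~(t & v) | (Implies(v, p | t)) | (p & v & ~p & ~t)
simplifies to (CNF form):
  True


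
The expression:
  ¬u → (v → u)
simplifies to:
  u ∨ ¬v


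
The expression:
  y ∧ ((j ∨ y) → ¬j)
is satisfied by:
  {y: True, j: False}


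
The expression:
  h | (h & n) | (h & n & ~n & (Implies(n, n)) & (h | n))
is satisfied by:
  {h: True}


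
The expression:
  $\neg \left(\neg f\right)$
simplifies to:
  $f$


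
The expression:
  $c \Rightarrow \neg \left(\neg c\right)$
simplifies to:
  $\text{True}$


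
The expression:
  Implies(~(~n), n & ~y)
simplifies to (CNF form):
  ~n | ~y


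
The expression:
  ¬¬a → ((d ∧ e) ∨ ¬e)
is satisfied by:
  {d: True, e: False, a: False}
  {e: False, a: False, d: False}
  {a: True, d: True, e: False}
  {a: True, e: False, d: False}
  {d: True, e: True, a: False}
  {e: True, d: False, a: False}
  {a: True, e: True, d: True}


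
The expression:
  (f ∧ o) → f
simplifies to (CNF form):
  True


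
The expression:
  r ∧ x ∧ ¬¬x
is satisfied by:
  {r: True, x: True}


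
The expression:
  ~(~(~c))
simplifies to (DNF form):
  ~c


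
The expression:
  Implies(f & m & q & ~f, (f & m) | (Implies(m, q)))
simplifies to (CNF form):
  True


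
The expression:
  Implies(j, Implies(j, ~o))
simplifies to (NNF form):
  ~j | ~o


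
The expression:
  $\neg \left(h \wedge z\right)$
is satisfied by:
  {h: False, z: False}
  {z: True, h: False}
  {h: True, z: False}


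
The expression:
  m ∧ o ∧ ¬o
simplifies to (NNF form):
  False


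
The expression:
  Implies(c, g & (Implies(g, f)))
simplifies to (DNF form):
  ~c | (f & g)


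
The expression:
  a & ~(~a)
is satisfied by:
  {a: True}


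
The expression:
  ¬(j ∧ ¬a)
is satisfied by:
  {a: True, j: False}
  {j: False, a: False}
  {j: True, a: True}


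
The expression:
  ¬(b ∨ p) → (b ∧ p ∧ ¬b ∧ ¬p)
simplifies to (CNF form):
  b ∨ p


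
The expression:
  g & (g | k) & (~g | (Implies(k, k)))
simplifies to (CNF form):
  g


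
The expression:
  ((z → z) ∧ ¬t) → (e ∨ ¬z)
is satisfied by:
  {t: True, e: True, z: False}
  {t: True, e: False, z: False}
  {e: True, t: False, z: False}
  {t: False, e: False, z: False}
  {z: True, t: True, e: True}
  {z: True, t: True, e: False}
  {z: True, e: True, t: False}


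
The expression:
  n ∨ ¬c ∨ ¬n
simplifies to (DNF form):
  True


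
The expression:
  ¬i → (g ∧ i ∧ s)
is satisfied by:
  {i: True}


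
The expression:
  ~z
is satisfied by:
  {z: False}


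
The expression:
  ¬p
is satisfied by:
  {p: False}


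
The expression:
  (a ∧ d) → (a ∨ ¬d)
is always true.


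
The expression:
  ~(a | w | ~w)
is never true.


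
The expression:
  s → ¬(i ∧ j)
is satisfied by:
  {s: False, i: False, j: False}
  {j: True, s: False, i: False}
  {i: True, s: False, j: False}
  {j: True, i: True, s: False}
  {s: True, j: False, i: False}
  {j: True, s: True, i: False}
  {i: True, s: True, j: False}


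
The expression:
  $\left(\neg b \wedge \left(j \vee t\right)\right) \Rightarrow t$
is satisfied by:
  {b: True, t: True, j: False}
  {b: True, t: False, j: False}
  {t: True, b: False, j: False}
  {b: False, t: False, j: False}
  {j: True, b: True, t: True}
  {j: True, b: True, t: False}
  {j: True, t: True, b: False}


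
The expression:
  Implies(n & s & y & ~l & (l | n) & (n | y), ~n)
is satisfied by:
  {l: True, s: False, n: False, y: False}
  {y: False, s: False, l: False, n: False}
  {y: True, l: True, s: False, n: False}
  {y: True, s: False, l: False, n: False}
  {n: True, l: True, y: False, s: False}
  {n: True, y: False, s: False, l: False}
  {n: True, y: True, l: True, s: False}
  {n: True, y: True, s: False, l: False}
  {l: True, s: True, n: False, y: False}
  {s: True, n: False, l: False, y: False}
  {y: True, s: True, l: True, n: False}
  {y: True, s: True, n: False, l: False}
  {l: True, s: True, n: True, y: False}
  {s: True, n: True, y: False, l: False}
  {y: True, s: True, n: True, l: True}


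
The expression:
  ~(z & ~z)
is always true.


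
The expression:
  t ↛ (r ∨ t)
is never true.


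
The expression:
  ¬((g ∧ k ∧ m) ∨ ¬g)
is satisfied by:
  {g: True, k: False, m: False}
  {m: True, g: True, k: False}
  {k: True, g: True, m: False}


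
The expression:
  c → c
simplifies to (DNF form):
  True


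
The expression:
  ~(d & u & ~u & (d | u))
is always true.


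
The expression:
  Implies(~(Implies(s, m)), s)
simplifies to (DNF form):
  True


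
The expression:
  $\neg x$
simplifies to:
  $\neg x$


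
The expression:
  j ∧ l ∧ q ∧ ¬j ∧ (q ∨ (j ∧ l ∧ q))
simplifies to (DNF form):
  False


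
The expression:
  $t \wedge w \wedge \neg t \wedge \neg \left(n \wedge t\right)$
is never true.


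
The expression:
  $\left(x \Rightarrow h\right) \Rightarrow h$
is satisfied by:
  {x: True, h: True}
  {x: True, h: False}
  {h: True, x: False}


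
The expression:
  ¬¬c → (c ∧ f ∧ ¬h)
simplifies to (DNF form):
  (f ∧ ¬h) ∨ ¬c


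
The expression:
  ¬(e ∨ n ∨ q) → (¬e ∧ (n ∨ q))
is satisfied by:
  {n: True, q: True, e: True}
  {n: True, q: True, e: False}
  {n: True, e: True, q: False}
  {n: True, e: False, q: False}
  {q: True, e: True, n: False}
  {q: True, e: False, n: False}
  {e: True, q: False, n: False}


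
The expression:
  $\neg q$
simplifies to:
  $\neg q$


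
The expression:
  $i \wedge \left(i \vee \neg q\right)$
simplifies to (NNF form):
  $i$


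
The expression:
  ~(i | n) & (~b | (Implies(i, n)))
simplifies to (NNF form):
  ~i & ~n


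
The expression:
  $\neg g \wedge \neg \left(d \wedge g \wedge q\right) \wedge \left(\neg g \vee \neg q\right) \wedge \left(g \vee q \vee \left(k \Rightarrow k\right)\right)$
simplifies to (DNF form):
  $\neg g$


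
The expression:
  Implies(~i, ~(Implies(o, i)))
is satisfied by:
  {i: True, o: True}
  {i: True, o: False}
  {o: True, i: False}


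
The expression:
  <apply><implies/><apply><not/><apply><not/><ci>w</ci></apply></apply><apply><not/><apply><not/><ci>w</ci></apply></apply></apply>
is always true.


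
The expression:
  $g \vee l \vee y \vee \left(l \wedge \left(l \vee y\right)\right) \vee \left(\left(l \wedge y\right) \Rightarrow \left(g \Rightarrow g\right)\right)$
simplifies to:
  $\text{True}$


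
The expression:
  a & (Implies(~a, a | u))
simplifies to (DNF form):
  a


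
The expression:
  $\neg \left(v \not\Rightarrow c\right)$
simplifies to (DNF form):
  $c \vee \neg v$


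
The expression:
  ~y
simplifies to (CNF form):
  ~y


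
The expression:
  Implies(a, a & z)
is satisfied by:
  {z: True, a: False}
  {a: False, z: False}
  {a: True, z: True}


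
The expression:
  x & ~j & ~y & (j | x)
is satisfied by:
  {x: True, j: False, y: False}


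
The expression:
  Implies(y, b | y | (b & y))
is always true.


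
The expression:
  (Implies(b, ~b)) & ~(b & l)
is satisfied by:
  {b: False}


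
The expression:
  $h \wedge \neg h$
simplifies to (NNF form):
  $\text{False}$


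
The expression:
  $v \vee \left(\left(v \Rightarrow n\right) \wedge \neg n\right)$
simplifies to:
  $v \vee \neg n$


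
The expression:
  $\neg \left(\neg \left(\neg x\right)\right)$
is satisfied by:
  {x: False}


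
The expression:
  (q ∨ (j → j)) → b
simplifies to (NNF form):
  b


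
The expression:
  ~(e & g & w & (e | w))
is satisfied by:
  {w: False, e: False, g: False}
  {g: True, w: False, e: False}
  {e: True, w: False, g: False}
  {g: True, e: True, w: False}
  {w: True, g: False, e: False}
  {g: True, w: True, e: False}
  {e: True, w: True, g: False}


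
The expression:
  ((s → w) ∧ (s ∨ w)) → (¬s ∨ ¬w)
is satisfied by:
  {s: False, w: False}
  {w: True, s: False}
  {s: True, w: False}


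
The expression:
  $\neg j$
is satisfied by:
  {j: False}


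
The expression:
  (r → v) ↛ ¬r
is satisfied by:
  {r: True, v: True}


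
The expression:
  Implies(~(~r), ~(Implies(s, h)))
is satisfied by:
  {s: True, h: False, r: False}
  {h: False, r: False, s: False}
  {s: True, h: True, r: False}
  {h: True, s: False, r: False}
  {r: True, s: True, h: False}


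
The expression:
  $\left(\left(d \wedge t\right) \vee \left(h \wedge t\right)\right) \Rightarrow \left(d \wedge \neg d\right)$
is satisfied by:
  {h: False, t: False, d: False}
  {d: True, h: False, t: False}
  {h: True, d: False, t: False}
  {d: True, h: True, t: False}
  {t: True, d: False, h: False}


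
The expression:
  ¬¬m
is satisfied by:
  {m: True}


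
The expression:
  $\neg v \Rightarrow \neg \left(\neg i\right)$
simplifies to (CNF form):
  $i \vee v$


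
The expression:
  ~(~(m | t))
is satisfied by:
  {t: True, m: True}
  {t: True, m: False}
  {m: True, t: False}


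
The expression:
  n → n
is always true.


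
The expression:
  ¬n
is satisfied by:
  {n: False}


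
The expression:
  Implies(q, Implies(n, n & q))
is always true.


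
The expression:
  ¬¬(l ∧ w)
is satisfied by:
  {w: True, l: True}


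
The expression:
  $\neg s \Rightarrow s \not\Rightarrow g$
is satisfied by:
  {s: True}


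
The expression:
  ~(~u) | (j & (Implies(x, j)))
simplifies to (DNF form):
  j | u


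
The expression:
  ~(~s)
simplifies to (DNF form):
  s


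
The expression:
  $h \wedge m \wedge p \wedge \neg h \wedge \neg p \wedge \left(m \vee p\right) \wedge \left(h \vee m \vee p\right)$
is never true.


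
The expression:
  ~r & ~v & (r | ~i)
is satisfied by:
  {v: False, r: False, i: False}


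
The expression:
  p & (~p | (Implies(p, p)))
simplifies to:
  p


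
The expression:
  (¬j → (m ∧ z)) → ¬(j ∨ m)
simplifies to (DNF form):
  (¬j ∧ ¬m) ∨ (¬j ∧ ¬z)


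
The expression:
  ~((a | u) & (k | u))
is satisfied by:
  {u: False, k: False, a: False}
  {a: True, u: False, k: False}
  {k: True, u: False, a: False}


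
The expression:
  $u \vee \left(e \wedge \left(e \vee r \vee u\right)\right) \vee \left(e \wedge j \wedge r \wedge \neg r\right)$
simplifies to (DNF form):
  $e \vee u$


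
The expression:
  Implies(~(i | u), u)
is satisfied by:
  {i: True, u: True}
  {i: True, u: False}
  {u: True, i: False}


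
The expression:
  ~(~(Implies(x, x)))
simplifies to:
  True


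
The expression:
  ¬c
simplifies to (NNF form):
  ¬c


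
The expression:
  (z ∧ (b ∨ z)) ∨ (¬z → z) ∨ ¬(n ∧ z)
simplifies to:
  True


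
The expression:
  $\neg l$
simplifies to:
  $\neg l$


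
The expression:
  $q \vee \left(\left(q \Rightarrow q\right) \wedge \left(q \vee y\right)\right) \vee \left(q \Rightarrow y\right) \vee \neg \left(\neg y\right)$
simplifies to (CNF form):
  $\text{True}$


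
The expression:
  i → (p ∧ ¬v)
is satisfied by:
  {p: True, v: False, i: False}
  {v: False, i: False, p: False}
  {p: True, v: True, i: False}
  {v: True, p: False, i: False}
  {i: True, p: True, v: False}


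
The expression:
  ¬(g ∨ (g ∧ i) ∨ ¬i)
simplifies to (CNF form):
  i ∧ ¬g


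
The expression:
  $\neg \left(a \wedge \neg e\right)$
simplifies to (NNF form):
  $e \vee \neg a$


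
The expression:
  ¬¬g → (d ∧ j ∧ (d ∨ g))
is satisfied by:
  {j: True, d: True, g: False}
  {j: True, d: False, g: False}
  {d: True, j: False, g: False}
  {j: False, d: False, g: False}
  {g: True, j: True, d: True}


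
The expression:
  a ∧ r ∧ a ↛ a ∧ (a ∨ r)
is never true.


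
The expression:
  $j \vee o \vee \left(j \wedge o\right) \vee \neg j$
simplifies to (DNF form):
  $\text{True}$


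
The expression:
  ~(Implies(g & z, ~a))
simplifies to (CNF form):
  a & g & z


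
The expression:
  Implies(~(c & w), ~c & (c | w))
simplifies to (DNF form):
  w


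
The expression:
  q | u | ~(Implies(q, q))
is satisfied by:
  {q: True, u: True}
  {q: True, u: False}
  {u: True, q: False}


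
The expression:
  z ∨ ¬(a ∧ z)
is always true.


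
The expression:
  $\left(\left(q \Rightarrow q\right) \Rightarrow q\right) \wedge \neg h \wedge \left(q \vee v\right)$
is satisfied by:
  {q: True, h: False}


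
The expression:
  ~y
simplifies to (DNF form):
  ~y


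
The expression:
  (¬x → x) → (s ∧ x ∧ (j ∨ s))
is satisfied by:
  {s: True, x: False}
  {x: False, s: False}
  {x: True, s: True}


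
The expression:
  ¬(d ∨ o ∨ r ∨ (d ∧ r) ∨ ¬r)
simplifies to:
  False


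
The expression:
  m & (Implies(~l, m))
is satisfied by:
  {m: True}


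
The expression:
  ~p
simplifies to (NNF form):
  ~p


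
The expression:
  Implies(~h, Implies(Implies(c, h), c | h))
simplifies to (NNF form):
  c | h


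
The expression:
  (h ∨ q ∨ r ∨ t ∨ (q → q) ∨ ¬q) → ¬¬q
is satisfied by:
  {q: True}


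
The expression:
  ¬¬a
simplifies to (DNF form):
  a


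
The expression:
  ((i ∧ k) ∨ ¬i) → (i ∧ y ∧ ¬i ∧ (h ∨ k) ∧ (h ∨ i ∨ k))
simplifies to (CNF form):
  i ∧ ¬k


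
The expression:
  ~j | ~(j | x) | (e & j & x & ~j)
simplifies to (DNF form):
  ~j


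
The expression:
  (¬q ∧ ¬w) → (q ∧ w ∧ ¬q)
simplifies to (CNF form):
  q ∨ w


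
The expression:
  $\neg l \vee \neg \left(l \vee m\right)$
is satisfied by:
  {l: False}


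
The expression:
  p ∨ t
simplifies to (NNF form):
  p ∨ t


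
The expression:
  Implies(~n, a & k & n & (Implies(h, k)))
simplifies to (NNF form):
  n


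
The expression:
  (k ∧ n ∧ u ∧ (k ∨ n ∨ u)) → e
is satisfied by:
  {e: True, u: False, k: False, n: False}
  {e: False, u: False, k: False, n: False}
  {n: True, e: True, u: False, k: False}
  {n: True, e: False, u: False, k: False}
  {e: True, k: True, n: False, u: False}
  {k: True, n: False, u: False, e: False}
  {n: True, k: True, e: True, u: False}
  {n: True, k: True, e: False, u: False}
  {e: True, u: True, n: False, k: False}
  {u: True, n: False, k: False, e: False}
  {e: True, n: True, u: True, k: False}
  {n: True, u: True, e: False, k: False}
  {e: True, k: True, u: True, n: False}
  {k: True, u: True, n: False, e: False}
  {n: True, k: True, u: True, e: True}


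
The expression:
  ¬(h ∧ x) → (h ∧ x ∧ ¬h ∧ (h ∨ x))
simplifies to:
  h ∧ x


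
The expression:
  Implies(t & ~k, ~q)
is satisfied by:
  {k: True, t: False, q: False}
  {t: False, q: False, k: False}
  {q: True, k: True, t: False}
  {q: True, t: False, k: False}
  {k: True, t: True, q: False}
  {t: True, k: False, q: False}
  {q: True, t: True, k: True}


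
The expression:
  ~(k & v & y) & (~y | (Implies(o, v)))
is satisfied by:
  {k: False, o: False, y: False, v: False}
  {v: True, k: False, o: False, y: False}
  {o: True, v: False, k: False, y: False}
  {v: True, o: True, k: False, y: False}
  {k: True, v: False, o: False, y: False}
  {v: True, k: True, o: False, y: False}
  {o: True, k: True, v: False, y: False}
  {v: True, o: True, k: True, y: False}
  {y: True, v: False, k: False, o: False}
  {y: True, v: True, k: False, o: False}
  {y: True, v: True, o: True, k: False}
  {y: True, k: True, v: False, o: False}


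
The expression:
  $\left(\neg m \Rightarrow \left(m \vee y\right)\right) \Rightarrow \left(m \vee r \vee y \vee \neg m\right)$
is always true.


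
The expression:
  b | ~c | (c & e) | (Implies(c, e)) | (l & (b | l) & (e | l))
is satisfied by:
  {b: True, l: True, e: True, c: False}
  {b: True, l: True, e: False, c: False}
  {b: True, e: True, c: False, l: False}
  {b: True, e: False, c: False, l: False}
  {l: True, e: True, c: False, b: False}
  {l: True, e: False, c: False, b: False}
  {e: True, l: False, c: False, b: False}
  {e: False, l: False, c: False, b: False}
  {b: True, l: True, c: True, e: True}
  {b: True, l: True, c: True, e: False}
  {b: True, c: True, e: True, l: False}
  {b: True, c: True, e: False, l: False}
  {c: True, l: True, e: True, b: False}
  {c: True, l: True, e: False, b: False}
  {c: True, e: True, l: False, b: False}


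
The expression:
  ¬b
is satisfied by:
  {b: False}


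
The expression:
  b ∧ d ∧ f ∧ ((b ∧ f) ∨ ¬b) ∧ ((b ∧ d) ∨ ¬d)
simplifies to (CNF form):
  b ∧ d ∧ f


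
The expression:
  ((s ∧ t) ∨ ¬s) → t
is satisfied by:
  {t: True, s: True}
  {t: True, s: False}
  {s: True, t: False}


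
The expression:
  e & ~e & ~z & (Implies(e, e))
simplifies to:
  False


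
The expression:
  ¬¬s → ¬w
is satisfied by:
  {s: False, w: False}
  {w: True, s: False}
  {s: True, w: False}


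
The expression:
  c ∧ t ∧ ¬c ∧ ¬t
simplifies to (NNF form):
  False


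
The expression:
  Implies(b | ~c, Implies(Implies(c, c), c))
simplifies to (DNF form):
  c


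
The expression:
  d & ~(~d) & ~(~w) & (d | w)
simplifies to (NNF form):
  d & w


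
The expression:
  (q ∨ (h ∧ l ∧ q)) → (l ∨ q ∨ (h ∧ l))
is always true.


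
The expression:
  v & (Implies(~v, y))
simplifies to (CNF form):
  v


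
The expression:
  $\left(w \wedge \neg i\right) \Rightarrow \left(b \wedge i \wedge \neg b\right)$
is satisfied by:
  {i: True, w: False}
  {w: False, i: False}
  {w: True, i: True}


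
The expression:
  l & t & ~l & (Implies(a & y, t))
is never true.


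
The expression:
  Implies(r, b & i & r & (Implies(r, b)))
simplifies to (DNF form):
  ~r | (b & i)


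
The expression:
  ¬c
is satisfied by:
  {c: False}


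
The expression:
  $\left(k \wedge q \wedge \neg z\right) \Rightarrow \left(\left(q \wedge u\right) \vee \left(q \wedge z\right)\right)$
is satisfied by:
  {u: True, z: True, k: False, q: False}
  {u: True, k: False, q: False, z: False}
  {z: True, k: False, q: False, u: False}
  {z: False, k: False, q: False, u: False}
  {u: True, q: True, z: True, k: False}
  {u: True, q: True, z: False, k: False}
  {q: True, z: True, u: False, k: False}
  {q: True, u: False, k: False, z: False}
  {z: True, u: True, k: True, q: False}
  {u: True, k: True, z: False, q: False}
  {z: True, k: True, u: False, q: False}
  {k: True, u: False, q: False, z: False}
  {u: True, q: True, k: True, z: True}
  {u: True, q: True, k: True, z: False}
  {q: True, k: True, z: True, u: False}


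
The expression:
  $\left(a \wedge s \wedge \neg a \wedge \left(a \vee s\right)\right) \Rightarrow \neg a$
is always true.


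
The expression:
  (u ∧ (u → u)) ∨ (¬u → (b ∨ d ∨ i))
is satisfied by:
  {i: True, b: True, d: True, u: True}
  {i: True, b: True, d: True, u: False}
  {i: True, b: True, u: True, d: False}
  {i: True, b: True, u: False, d: False}
  {i: True, d: True, u: True, b: False}
  {i: True, d: True, u: False, b: False}
  {i: True, d: False, u: True, b: False}
  {i: True, d: False, u: False, b: False}
  {b: True, d: True, u: True, i: False}
  {b: True, d: True, u: False, i: False}
  {b: True, u: True, d: False, i: False}
  {b: True, u: False, d: False, i: False}
  {d: True, u: True, b: False, i: False}
  {d: True, b: False, u: False, i: False}
  {u: True, b: False, d: False, i: False}


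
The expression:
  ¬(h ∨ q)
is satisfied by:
  {q: False, h: False}


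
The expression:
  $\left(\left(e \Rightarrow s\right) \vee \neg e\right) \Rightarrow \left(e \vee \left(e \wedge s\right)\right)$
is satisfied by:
  {e: True}


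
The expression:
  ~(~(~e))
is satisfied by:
  {e: False}


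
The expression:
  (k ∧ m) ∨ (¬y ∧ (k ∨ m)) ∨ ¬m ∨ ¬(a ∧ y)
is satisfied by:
  {k: True, m: False, y: False, a: False}
  {k: False, m: False, y: False, a: False}
  {a: True, k: True, m: False, y: False}
  {a: True, k: False, m: False, y: False}
  {k: True, y: True, a: False, m: False}
  {y: True, a: False, m: False, k: False}
  {a: True, y: True, k: True, m: False}
  {a: True, y: True, k: False, m: False}
  {k: True, m: True, a: False, y: False}
  {m: True, a: False, y: False, k: False}
  {k: True, a: True, m: True, y: False}
  {a: True, m: True, k: False, y: False}
  {k: True, y: True, m: True, a: False}
  {y: True, m: True, a: False, k: False}
  {a: True, y: True, m: True, k: True}


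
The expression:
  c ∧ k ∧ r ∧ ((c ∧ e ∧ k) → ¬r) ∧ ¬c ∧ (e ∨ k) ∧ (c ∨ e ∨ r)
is never true.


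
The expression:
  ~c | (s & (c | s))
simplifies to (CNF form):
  s | ~c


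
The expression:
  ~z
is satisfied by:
  {z: False}


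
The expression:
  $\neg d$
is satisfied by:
  {d: False}


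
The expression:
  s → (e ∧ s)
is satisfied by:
  {e: True, s: False}
  {s: False, e: False}
  {s: True, e: True}


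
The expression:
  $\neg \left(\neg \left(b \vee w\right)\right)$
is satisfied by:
  {b: True, w: True}
  {b: True, w: False}
  {w: True, b: False}


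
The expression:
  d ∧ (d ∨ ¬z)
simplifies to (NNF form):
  d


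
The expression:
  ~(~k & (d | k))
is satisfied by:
  {k: True, d: False}
  {d: False, k: False}
  {d: True, k: True}


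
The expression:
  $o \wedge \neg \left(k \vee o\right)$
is never true.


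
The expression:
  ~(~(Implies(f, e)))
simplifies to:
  e | ~f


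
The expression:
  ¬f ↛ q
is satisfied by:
  {q: True, f: False}
  {f: False, q: False}
  {f: True, q: True}


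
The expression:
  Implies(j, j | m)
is always true.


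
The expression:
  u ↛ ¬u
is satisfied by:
  {u: True}


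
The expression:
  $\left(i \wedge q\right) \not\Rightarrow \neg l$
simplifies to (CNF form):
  $i \wedge l \wedge q$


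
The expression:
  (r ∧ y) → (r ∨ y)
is always true.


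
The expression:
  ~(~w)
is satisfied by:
  {w: True}


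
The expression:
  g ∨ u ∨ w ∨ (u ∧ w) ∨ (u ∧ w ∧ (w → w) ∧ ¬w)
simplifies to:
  g ∨ u ∨ w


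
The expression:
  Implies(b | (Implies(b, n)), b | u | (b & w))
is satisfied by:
  {b: True, u: True}
  {b: True, u: False}
  {u: True, b: False}


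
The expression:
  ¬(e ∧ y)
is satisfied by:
  {e: False, y: False}
  {y: True, e: False}
  {e: True, y: False}


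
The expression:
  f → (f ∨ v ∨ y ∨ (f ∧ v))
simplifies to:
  True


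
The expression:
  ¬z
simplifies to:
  ¬z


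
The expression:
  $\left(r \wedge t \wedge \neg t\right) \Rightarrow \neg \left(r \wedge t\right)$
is always true.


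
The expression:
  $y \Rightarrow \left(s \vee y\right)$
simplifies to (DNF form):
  $\text{True}$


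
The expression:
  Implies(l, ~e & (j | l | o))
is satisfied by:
  {l: False, e: False}
  {e: True, l: False}
  {l: True, e: False}


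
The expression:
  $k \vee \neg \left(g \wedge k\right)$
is always true.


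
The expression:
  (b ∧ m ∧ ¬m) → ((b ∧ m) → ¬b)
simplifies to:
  True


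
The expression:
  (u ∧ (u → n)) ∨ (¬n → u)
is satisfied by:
  {n: True, u: True}
  {n: True, u: False}
  {u: True, n: False}


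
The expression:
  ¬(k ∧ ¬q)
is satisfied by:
  {q: True, k: False}
  {k: False, q: False}
  {k: True, q: True}


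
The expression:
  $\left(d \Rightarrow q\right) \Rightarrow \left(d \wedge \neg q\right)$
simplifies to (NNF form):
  $d \wedge \neg q$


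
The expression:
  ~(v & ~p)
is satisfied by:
  {p: True, v: False}
  {v: False, p: False}
  {v: True, p: True}


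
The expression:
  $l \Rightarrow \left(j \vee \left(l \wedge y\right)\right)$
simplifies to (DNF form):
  $j \vee y \vee \neg l$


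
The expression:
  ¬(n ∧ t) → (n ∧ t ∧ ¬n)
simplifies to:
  n ∧ t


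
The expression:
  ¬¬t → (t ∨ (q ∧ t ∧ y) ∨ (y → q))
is always true.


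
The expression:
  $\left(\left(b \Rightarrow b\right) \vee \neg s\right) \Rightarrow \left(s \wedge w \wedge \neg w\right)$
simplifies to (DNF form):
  $\text{False}$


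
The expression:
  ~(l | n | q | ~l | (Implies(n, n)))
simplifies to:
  False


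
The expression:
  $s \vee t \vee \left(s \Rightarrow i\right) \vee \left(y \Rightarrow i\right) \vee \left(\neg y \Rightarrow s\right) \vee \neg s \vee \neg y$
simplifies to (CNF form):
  $\text{True}$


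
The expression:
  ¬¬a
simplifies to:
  a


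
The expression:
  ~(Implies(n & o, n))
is never true.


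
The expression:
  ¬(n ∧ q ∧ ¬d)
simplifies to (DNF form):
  d ∨ ¬n ∨ ¬q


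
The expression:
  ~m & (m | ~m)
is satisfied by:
  {m: False}


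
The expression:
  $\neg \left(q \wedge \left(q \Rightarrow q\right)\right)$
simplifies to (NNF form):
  $\neg q$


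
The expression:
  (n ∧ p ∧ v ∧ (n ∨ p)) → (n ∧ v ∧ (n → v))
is always true.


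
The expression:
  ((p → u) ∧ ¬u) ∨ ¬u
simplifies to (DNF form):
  ¬u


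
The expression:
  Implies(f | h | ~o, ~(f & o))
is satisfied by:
  {o: False, f: False}
  {f: True, o: False}
  {o: True, f: False}


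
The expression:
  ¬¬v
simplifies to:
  v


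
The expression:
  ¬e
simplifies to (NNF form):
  ¬e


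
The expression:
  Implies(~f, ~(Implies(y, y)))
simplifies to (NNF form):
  f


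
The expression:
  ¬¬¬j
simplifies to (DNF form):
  ¬j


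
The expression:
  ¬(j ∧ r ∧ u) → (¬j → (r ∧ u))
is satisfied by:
  {u: True, j: True, r: True}
  {u: True, j: True, r: False}
  {j: True, r: True, u: False}
  {j: True, r: False, u: False}
  {u: True, r: True, j: False}


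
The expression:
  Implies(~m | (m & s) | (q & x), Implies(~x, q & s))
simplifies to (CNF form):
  (m | q | x) & (m | s | x) & (q | x | ~s) & (s | x | ~s)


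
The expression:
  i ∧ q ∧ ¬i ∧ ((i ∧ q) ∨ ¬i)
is never true.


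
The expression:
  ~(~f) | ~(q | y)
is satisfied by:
  {f: True, y: False, q: False}
  {q: True, f: True, y: False}
  {f: True, y: True, q: False}
  {q: True, f: True, y: True}
  {q: False, y: False, f: False}


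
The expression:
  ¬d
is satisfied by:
  {d: False}


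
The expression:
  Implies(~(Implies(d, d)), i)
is always true.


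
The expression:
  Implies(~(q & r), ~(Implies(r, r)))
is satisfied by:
  {r: True, q: True}


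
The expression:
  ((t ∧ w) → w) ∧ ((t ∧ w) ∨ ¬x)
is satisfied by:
  {w: True, t: True, x: False}
  {w: True, t: False, x: False}
  {t: True, w: False, x: False}
  {w: False, t: False, x: False}
  {x: True, w: True, t: True}


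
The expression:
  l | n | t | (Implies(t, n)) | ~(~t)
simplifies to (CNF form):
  True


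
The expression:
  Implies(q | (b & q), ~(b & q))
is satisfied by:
  {q: False, b: False}
  {b: True, q: False}
  {q: True, b: False}


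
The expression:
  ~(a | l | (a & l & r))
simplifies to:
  ~a & ~l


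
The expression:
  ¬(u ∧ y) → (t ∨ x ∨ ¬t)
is always true.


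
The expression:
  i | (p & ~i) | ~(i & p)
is always true.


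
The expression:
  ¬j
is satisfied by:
  {j: False}


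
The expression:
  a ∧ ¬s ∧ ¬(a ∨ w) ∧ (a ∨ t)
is never true.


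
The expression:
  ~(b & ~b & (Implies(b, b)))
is always true.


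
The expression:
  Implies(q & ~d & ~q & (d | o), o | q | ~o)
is always true.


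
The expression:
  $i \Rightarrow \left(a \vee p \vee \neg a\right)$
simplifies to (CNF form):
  $\text{True}$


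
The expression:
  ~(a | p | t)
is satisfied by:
  {p: False, t: False, a: False}


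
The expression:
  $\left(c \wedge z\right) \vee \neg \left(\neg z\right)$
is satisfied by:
  {z: True}


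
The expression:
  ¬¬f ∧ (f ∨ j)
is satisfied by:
  {f: True}


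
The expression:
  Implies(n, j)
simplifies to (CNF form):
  j | ~n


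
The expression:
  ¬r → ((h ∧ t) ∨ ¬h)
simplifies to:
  r ∨ t ∨ ¬h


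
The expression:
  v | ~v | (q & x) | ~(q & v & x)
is always true.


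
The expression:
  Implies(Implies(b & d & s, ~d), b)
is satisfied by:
  {b: True}


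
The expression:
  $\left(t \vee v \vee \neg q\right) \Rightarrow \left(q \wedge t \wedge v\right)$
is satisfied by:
  {q: True, v: False, t: False}
  {t: True, v: True, q: True}


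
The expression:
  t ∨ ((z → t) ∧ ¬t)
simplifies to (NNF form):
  t ∨ ¬z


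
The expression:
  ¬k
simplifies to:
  ¬k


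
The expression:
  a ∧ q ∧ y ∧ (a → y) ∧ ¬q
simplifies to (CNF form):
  False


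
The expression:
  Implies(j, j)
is always true.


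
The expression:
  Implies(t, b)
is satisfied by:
  {b: True, t: False}
  {t: False, b: False}
  {t: True, b: True}


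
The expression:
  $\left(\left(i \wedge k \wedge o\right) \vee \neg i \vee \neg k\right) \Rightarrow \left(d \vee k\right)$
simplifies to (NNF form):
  $d \vee k$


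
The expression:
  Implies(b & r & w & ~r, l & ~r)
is always true.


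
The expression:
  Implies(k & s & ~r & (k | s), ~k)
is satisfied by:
  {r: True, s: False, k: False}
  {s: False, k: False, r: False}
  {r: True, k: True, s: False}
  {k: True, s: False, r: False}
  {r: True, s: True, k: False}
  {s: True, r: False, k: False}
  {r: True, k: True, s: True}


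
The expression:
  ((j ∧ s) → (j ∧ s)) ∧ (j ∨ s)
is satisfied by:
  {s: True, j: True}
  {s: True, j: False}
  {j: True, s: False}


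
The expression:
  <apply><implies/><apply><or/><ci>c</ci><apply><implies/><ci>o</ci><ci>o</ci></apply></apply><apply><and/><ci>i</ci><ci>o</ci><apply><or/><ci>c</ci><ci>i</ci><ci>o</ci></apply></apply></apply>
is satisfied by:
  {i: True, o: True}


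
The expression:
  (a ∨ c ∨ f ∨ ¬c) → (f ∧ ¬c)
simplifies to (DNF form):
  f ∧ ¬c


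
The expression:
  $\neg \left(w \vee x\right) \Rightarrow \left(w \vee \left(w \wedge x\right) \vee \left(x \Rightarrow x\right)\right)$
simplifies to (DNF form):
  $\text{True}$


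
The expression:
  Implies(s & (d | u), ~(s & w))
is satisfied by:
  {u: False, s: False, w: False, d: False}
  {d: True, u: False, s: False, w: False}
  {u: True, d: False, s: False, w: False}
  {d: True, u: True, s: False, w: False}
  {w: True, d: False, u: False, s: False}
  {w: True, d: True, u: False, s: False}
  {w: True, u: True, d: False, s: False}
  {w: True, d: True, u: True, s: False}
  {s: True, w: False, u: False, d: False}
  {s: True, d: True, w: False, u: False}
  {s: True, u: True, w: False, d: False}
  {d: True, s: True, u: True, w: False}
  {s: True, w: True, d: False, u: False}


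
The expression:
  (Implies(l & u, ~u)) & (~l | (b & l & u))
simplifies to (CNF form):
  ~l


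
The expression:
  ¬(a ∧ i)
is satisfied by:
  {a: False, i: False}
  {i: True, a: False}
  {a: True, i: False}


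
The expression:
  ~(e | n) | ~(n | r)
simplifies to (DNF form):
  (~e & ~n) | (~n & ~r)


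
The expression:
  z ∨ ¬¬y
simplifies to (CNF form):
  y ∨ z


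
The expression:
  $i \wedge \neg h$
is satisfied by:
  {i: True, h: False}


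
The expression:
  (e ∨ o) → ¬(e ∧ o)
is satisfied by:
  {e: False, o: False}
  {o: True, e: False}
  {e: True, o: False}


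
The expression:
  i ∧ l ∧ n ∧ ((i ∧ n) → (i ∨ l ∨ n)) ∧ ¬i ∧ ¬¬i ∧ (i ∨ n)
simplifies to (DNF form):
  False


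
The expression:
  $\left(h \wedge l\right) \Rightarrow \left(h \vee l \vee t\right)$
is always true.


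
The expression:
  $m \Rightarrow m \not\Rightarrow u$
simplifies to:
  $\neg m \vee \neg u$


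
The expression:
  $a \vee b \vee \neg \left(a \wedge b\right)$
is always true.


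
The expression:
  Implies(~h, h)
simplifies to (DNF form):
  h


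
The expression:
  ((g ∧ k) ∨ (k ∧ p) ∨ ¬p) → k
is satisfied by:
  {k: True, p: True}
  {k: True, p: False}
  {p: True, k: False}


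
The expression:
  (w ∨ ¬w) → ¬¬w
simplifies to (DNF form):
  w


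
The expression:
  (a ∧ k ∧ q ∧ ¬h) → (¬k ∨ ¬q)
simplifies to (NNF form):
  h ∨ ¬a ∨ ¬k ∨ ¬q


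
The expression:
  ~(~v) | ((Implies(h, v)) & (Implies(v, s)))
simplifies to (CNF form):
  v | ~h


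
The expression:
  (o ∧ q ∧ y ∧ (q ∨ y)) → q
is always true.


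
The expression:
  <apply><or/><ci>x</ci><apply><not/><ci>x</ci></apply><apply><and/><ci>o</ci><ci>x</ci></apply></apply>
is always true.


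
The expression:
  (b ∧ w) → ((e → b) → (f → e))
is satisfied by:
  {e: True, w: False, b: False, f: False}
  {f: False, w: False, e: False, b: False}
  {f: True, e: True, w: False, b: False}
  {f: True, w: False, e: False, b: False}
  {b: True, e: True, f: False, w: False}
  {b: True, f: False, w: False, e: False}
  {b: True, f: True, e: True, w: False}
  {b: True, f: True, w: False, e: False}
  {e: True, w: True, b: False, f: False}
  {w: True, b: False, e: False, f: False}
  {f: True, w: True, e: True, b: False}
  {f: True, w: True, b: False, e: False}
  {e: True, w: True, b: True, f: False}
  {w: True, b: True, f: False, e: False}
  {f: True, w: True, b: True, e: True}


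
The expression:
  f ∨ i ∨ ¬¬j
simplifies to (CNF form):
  f ∨ i ∨ j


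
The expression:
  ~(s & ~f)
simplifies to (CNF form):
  f | ~s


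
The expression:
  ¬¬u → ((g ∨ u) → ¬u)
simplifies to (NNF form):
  ¬u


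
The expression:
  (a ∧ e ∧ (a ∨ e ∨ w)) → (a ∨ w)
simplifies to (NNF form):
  True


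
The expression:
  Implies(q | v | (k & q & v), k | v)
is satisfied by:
  {k: True, v: True, q: False}
  {k: True, v: False, q: False}
  {v: True, k: False, q: False}
  {k: False, v: False, q: False}
  {q: True, k: True, v: True}
  {q: True, k: True, v: False}
  {q: True, v: True, k: False}


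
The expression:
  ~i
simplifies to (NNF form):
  ~i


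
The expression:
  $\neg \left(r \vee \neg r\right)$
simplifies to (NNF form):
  $\text{False}$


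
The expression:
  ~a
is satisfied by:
  {a: False}


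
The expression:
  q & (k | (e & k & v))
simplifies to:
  k & q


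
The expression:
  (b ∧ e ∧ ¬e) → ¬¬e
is always true.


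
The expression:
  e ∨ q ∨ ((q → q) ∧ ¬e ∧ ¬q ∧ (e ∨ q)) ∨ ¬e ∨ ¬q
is always true.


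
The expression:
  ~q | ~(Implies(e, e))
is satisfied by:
  {q: False}


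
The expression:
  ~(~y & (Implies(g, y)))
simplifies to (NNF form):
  g | y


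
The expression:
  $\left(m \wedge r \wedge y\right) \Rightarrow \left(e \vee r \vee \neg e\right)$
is always true.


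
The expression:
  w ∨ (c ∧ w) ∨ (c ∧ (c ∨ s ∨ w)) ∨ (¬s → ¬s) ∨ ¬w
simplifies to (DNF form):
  True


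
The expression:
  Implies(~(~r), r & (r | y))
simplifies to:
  True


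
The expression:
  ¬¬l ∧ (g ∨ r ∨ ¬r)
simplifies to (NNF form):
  l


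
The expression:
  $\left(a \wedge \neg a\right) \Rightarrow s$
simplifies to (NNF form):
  $\text{True}$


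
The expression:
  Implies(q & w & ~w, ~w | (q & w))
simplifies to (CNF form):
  True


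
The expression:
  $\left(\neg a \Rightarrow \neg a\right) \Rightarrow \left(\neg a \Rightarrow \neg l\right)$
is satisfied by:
  {a: True, l: False}
  {l: False, a: False}
  {l: True, a: True}


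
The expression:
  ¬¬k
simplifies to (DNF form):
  k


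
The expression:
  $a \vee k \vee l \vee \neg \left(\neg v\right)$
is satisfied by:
  {v: True, a: True, k: True, l: True}
  {v: True, a: True, k: True, l: False}
  {v: True, a: True, l: True, k: False}
  {v: True, a: True, l: False, k: False}
  {v: True, k: True, l: True, a: False}
  {v: True, k: True, l: False, a: False}
  {v: True, k: False, l: True, a: False}
  {v: True, k: False, l: False, a: False}
  {a: True, k: True, l: True, v: False}
  {a: True, k: True, l: False, v: False}
  {a: True, l: True, k: False, v: False}
  {a: True, l: False, k: False, v: False}
  {k: True, l: True, a: False, v: False}
  {k: True, a: False, l: False, v: False}
  {l: True, a: False, k: False, v: False}


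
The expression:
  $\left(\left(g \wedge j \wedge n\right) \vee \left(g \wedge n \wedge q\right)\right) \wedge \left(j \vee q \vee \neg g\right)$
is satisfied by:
  {q: True, j: True, g: True, n: True}
  {q: True, g: True, n: True, j: False}
  {j: True, g: True, n: True, q: False}


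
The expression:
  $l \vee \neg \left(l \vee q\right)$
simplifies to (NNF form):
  $l \vee \neg q$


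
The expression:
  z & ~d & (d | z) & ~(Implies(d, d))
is never true.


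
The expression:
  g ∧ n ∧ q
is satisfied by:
  {g: True, q: True, n: True}
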